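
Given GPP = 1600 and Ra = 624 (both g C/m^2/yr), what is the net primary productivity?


NPP = GPP - Ra = 1600 - 624 = 976 g C/m^2/yr

976 g C/m^2/yr


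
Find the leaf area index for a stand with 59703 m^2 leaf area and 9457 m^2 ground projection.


LAI = 59703 / 9457 = 6.3131 ≈ 6.31

6.31


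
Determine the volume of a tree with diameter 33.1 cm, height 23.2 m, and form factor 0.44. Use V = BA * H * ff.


(D/200)^2 = (33.1/200)^2 = 0.1655^2 = 0.02739025
BA = 3.141593 * 0.02739025 = 0.0860490 m^2
V = 0.0860490 * 23.2 * 0.44 = 0.878388 ≈ 0.878 m^3

0.878 m^3


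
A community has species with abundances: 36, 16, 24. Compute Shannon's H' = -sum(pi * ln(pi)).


Total N = 36 + 16 + 24 = 76
Per-species terms:
  p = 36/76 = 0.473684; ln(p) = -0.747215; p*ln(p) = 0.473684 * (-0.747215) = -0.353944
  p = 16/76 = 0.210526; ln(p) = -1.558146; p*ln(p) = 0.210526 * (-1.558146) = -0.328030
  p = 24/76 = 0.315789; ln(p) = -1.152681; p*ln(p) = 0.315789 * (-1.152681) = -0.364004
sum(p*ln(p)) = (-0.353944) + (-0.328030) + (-0.364004) = -1.045978
H' = -(-1.045978) = 1.045978 ≈ 1.0460

1.0460


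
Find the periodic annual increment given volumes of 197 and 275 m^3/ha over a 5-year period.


PAI = (V2 - V1) / period = (275 - 197) / 5 = 78 / 5 = 15.60 m^3/ha/yr

15.60 m^3/ha/yr


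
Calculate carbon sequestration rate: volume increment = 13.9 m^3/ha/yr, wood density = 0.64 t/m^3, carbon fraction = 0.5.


C = 13.9 * 0.64 * 0.5 = 4.448 ≈ 4.45 t C/ha/yr

4.45 t C/ha/yr


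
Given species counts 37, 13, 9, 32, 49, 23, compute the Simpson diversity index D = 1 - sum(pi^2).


Total N = 37 + 13 + 9 + 32 + 49 + 23 = 163
Per-species terms:
  p = 37/163 = 0.226994; p^2 = 0.226994^2 = 0.051526
  p = 13/163 = 0.079755; p^2 = 0.079755^2 = 0.006361
  p = 9/163 = 0.055215; p^2 = 0.055215^2 = 0.003049
  p = 32/163 = 0.196319; p^2 = 0.196319^2 = 0.038541
  p = 49/163 = 0.300613; p^2 = 0.300613^2 = 0.090368
  p = 23/163 = 0.141104; p^2 = 0.141104^2 = 0.019910
sum(p^2) = 0.051526 + 0.006361 + 0.003049 + 0.038541 + 0.090368 + 0.019910 = 0.209755
D = 1 - 0.209755 = 0.790245 ≈ 0.7902

0.7902


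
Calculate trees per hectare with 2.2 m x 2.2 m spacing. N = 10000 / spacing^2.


N = 10000 / 2.2^2 = 10000 / 4.84 = 2066.12 ≈ 2066 trees/ha

2066 trees/ha


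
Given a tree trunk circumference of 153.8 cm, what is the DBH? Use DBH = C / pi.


DBH = C / pi = 153.8 / 3.141593 = 48.9561 ≈ 48.96 cm

48.96 cm


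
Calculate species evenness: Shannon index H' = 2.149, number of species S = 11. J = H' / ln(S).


ln(11) = 2.39790
J = H' / ln(S) = 2.149 / 2.39790 = 0.896201 ≈ 0.8962

0.8962


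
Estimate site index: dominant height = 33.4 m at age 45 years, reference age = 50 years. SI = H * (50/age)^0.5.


50/45 = 1.11111
(1.11111)^0.5 = 1.05409
SI = 33.4 * 1.05409 = 35.2066 ≈ 35.2 m

35.2 m


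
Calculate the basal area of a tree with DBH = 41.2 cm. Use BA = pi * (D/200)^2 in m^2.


D/200 = 41.2/200 = 0.206 m
(D/200)^2 = 0.206^2 = 0.042436
BA = 3.141593 * 0.042436 = 0.133317 ≈ 0.1333 m^2

0.1333 m^2


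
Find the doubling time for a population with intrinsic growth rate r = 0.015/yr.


td = ln(2) / 0.015 = 0.693147 / 0.015 = 46.2098 ≈ 46.2 years

46.2 years


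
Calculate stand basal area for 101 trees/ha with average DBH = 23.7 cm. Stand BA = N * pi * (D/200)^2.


(D/200)^2 = (23.7/200)^2 = 0.1185^2 = 0.01404225
Individual BA = 3.141593 * 0.01404225 = 0.0441150 m^2
Stand BA = 101 * 0.0441150 = 4.45562 ≈ 4.46 m^2/ha

4.46 m^2/ha


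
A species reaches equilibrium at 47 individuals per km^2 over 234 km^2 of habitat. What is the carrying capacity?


K = 47 * 234 = 10998 individuals

10998 individuals


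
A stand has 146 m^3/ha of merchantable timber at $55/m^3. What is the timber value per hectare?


Value = 146 * 55 = $8030/ha

$8030/ha


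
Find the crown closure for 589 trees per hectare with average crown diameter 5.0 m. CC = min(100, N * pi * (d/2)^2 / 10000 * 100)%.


(d/2)^2 = (5.0/2)^2 = 2.5^2 = 6.25
Crown area = 3.141593 * 6.25 = 19.6350 m^2
N * area / 10000 * 100 = 589 * 19.6350 / 10000 * 100 = 115.650
CC = min(100, 115.650) = 100%

100%


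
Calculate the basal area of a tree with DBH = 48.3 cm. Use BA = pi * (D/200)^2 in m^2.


D/200 = 48.3/200 = 0.2415 m
(D/200)^2 = 0.2415^2 = 0.05832225
BA = 3.141593 * 0.05832225 = 0.183225 ≈ 0.1832 m^2

0.1832 m^2


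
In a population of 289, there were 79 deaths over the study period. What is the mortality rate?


Mortality rate = 79 / 289 = 0.273356 ≈ 0.2734

0.2734


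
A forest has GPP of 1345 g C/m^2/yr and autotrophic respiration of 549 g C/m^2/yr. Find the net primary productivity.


NPP = GPP - Ra = 1345 - 549 = 796 g C/m^2/yr

796 g C/m^2/yr


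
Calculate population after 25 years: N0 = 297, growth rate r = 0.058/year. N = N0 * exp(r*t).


r*t = 0.058 * 25 = 1.45
exp(1.45) = 4.26311
N = 297 * 4.26311 = 1266.14 ≈ 1266

1266


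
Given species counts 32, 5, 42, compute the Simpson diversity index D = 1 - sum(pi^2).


Total N = 32 + 5 + 42 = 79
Per-species terms:
  p = 32/79 = 0.405063; p^2 = 0.405063^2 = 0.164076
  p = 5/79 = 0.063291; p^2 = 0.063291^2 = 0.004006
  p = 42/79 = 0.531646; p^2 = 0.531646^2 = 0.282647
sum(p^2) = 0.164076 + 0.004006 + 0.282647 = 0.450729
D = 1 - 0.450729 = 0.549271 ≈ 0.5493

0.5493


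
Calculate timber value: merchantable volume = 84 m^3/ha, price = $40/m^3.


Value = 84 * 40 = $3360/ha

$3360/ha


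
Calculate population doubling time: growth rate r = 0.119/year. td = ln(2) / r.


td = ln(2) / 0.119 = 0.693147 / 0.119 = 5.82476 ≈ 5.8 years

5.8 years


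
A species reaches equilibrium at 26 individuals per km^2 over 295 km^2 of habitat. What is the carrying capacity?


K = 26 * 295 = 7670 individuals

7670 individuals


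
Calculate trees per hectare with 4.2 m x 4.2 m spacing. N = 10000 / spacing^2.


N = 10000 / 4.2^2 = 10000 / 17.64 = 566.893 ≈ 567 trees/ha

567 trees/ha


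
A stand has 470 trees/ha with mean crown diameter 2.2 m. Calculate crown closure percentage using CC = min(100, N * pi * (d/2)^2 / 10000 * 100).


(d/2)^2 = (2.2/2)^2 = 1.1^2 = 1.21
Crown area = 3.141593 * 1.21 = 3.80133 m^2
N * area / 10000 * 100 = 470 * 3.80133 / 10000 * 100 = 17.8663
CC = min(100, 17.8663) = 17.8663 ≈ 17.9%

17.9%


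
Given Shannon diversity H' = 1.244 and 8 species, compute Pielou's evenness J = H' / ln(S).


ln(8) = 2.07944
J = H' / ln(S) = 1.244 / 2.07944 = 0.598238 ≈ 0.5982

0.5982


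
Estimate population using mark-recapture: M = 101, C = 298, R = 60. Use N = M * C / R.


N = M * C / R = 101 * 298 / 60 = 30098 / 60 = 501.63 ≈ 502

502 individuals


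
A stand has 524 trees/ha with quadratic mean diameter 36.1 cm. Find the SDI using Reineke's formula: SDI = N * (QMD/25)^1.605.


QMD/25 = 36.1/25 = 1.444
(1.444)^1.605 = exp(1.605 * ln(1.444)) = exp(1.605 * 0.367417) = exp(0.589704) = 1.80345
SDI = 524 * 1.80345 = 945.008 ≈ 945

945


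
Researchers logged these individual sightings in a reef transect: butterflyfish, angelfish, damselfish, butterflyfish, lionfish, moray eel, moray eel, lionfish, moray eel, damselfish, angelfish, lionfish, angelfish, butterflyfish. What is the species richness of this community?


Total individuals logged = 14
Distinct species (count of individuals): butterflyfish (3), angelfish (3), damselfish (2), lionfish (3), moray eel (3)
Species richness = number of distinct species = 5

5


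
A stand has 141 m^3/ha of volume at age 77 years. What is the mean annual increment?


MAI = 141 / 77 = 1.8312 ≈ 1.83 m^3/ha/yr

1.83 m^3/ha/yr


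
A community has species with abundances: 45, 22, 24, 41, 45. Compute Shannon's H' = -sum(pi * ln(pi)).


Total N = 45 + 22 + 24 + 41 + 45 = 177
Per-species terms:
  p = 45/177 = 0.254237; ln(p) = -1.369488; p*ln(p) = 0.254237 * (-1.369488) = -0.348175
  p = 22/177 = 0.124294; ln(p) = -2.085106; p*ln(p) = 0.124294 * (-2.085106) = -0.259166
  p = 24/177 = 0.135593; ln(p) = -1.998098; p*ln(p) = 0.135593 * (-1.998098) = -0.270928
  p = 41/177 = 0.231638; ln(p) = -1.462579; p*ln(p) = 0.231638 * (-1.462579) = -0.338789
  p = 45/177 = 0.254237; ln(p) = -1.369488; p*ln(p) = 0.254237 * (-1.369488) = -0.348175
sum(p*ln(p)) = (-0.348175) + (-0.259166) + (-0.270928) + (-0.338789) + (-0.348175) = -1.565233
H' = -(-1.565233) = 1.565233 ≈ 1.5652

1.5652


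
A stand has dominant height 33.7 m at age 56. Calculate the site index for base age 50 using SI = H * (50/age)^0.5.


50/56 = 0.892857
(0.892857)^0.5 = 0.944911
SI = 33.7 * 0.944911 = 31.8435 ≈ 31.8 m

31.8 m


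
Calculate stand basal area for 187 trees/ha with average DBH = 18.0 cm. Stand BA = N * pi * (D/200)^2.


(D/200)^2 = (18.0/200)^2 = 0.09^2 = 0.0081
Individual BA = 3.141593 * 0.0081 = 0.0254469 m^2
Stand BA = 187 * 0.0254469 = 4.75857 ≈ 4.76 m^2/ha

4.76 m^2/ha


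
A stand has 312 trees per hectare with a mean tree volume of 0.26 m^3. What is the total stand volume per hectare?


V_stand = 312 * 0.26 = 81.12 ≈ 81.1 m^3/ha

81.1 m^3/ha


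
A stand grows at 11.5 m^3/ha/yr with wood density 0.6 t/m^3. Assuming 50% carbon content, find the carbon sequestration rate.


C = 11.5 * 0.6 * 0.5 = 3.45 t C/ha/yr

3.45 t C/ha/yr


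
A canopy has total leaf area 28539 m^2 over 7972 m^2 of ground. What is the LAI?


LAI = 28539 / 7972 = 3.5799 ≈ 3.58

3.58


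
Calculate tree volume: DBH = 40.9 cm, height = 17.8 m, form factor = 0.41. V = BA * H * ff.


(D/200)^2 = (40.9/200)^2 = 0.2045^2 = 0.04182025
BA = 3.141593 * 0.04182025 = 0.131382 m^2
V = 0.131382 * 17.8 * 0.41 = 0.958826 ≈ 0.959 m^3

0.959 m^3


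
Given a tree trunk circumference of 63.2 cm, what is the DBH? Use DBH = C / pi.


DBH = C / pi = 63.2 / 3.141593 = 20.1172 ≈ 20.12 cm

20.12 cm


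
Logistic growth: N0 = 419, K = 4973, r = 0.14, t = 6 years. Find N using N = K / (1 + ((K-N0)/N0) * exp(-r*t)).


(K - N0)/N0 = (4973 - 419)/419 = 4554/419 = 10.8687
r*t = 0.14 * 6 = 0.84; exp(-0.84) = 0.431711
10.8687 * 0.431711 = 4.69214
1 + 4.69214 = 5.69214
N = 4973 / 5.69214 = 873.661 ≈ 874

874


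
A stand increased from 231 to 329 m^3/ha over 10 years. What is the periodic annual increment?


PAI = (V2 - V1) / period = (329 - 231) / 10 = 98 / 10 = 9.80 m^3/ha/yr

9.80 m^3/ha/yr


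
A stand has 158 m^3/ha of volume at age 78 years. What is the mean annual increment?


MAI = 158 / 78 = 2.0256 ≈ 2.03 m^3/ha/yr

2.03 m^3/ha/yr


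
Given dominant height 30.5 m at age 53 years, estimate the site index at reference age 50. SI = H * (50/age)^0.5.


50/53 = 0.943396
(0.943396)^0.5 = 0.971286
SI = 30.5 * 0.971286 = 29.6242 ≈ 29.6 m

29.6 m


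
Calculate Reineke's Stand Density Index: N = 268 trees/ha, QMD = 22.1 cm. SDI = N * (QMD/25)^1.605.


QMD/25 = 22.1/25 = 0.884
(0.884)^1.605 = exp(1.605 * ln(0.884)) = exp(1.605 * (-0.123298)) = exp(-0.197893) = 0.820458
SDI = 268 * 0.820458 = 219.883 ≈ 220

220


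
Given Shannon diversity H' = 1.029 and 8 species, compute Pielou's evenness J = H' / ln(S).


ln(8) = 2.07944
J = H' / ln(S) = 1.029 / 2.07944 = 0.494845 ≈ 0.4948

0.4948


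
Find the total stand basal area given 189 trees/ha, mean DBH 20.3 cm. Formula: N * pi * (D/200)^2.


(D/200)^2 = (20.3/200)^2 = 0.1015^2 = 0.01030225
Individual BA = 3.141593 * 0.01030225 = 0.0323655 m^2
Stand BA = 189 * 0.0323655 = 6.11708 ≈ 6.12 m^2/ha

6.12 m^2/ha


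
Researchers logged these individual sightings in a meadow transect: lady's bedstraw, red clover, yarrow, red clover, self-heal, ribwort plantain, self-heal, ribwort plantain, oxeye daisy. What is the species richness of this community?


Total individuals logged = 9
Distinct species (count of individuals): lady's bedstraw (1), red clover (2), yarrow (1), self-heal (2), ribwort plantain (2), oxeye daisy (1)
Species richness = number of distinct species = 6

6


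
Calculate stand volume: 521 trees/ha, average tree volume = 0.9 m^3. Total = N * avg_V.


V_stand = 521 * 0.9 = 468.9 m^3/ha

468.9 m^3/ha


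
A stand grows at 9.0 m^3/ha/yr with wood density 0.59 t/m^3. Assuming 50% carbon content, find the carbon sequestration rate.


C = 9.0 * 0.59 * 0.5 = 2.655 ≈ 2.66 t C/ha/yr

2.66 t C/ha/yr


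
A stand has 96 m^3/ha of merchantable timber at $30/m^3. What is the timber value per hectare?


Value = 96 * 30 = $2880/ha

$2880/ha


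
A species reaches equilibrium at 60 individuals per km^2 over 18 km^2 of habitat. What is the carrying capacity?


K = 60 * 18 = 1080 individuals

1080 individuals


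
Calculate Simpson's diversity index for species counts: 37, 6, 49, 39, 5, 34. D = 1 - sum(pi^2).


Total N = 37 + 6 + 49 + 39 + 5 + 34 = 170
Per-species terms:
  p = 37/170 = 0.217647; p^2 = 0.217647^2 = 0.047370
  p = 6/170 = 0.035294; p^2 = 0.035294^2 = 0.001246
  p = 49/170 = 0.288235; p^2 = 0.288235^2 = 0.083079
  p = 39/170 = 0.229412; p^2 = 0.229412^2 = 0.052630
  p = 5/170 = 0.029412; p^2 = 0.029412^2 = 0.000865
  p = 34/170 = 0.200000; p^2 = 0.200000^2 = 0.040000
sum(p^2) = 0.047370 + 0.001246 + 0.083079 + 0.052630 + 0.000865 + 0.040000 = 0.225190
D = 1 - 0.225190 = 0.774810 ≈ 0.7748

0.7748


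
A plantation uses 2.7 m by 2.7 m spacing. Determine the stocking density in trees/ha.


N = 10000 / 2.7^2 = 10000 / 7.29 = 1371.74 ≈ 1372 trees/ha

1372 trees/ha


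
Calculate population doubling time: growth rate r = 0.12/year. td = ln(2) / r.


td = ln(2) / 0.12 = 0.693147 / 0.12 = 5.77623 ≈ 5.8 years

5.8 years


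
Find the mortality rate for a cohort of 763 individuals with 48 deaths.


Mortality rate = 48 / 763 = 0.062910 ≈ 0.0629

0.0629


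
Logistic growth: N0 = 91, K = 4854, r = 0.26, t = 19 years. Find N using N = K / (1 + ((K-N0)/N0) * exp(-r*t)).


(K - N0)/N0 = (4854 - 91)/91 = 4763/91 = 52.3407
r*t = 0.26 * 19 = 4.94; exp(-4.94) = 0.00715460
52.3407 * 0.00715460 = 0.374477
1 + 0.374477 = 1.37448
N = 4854 / 1.37448 = 3531.52 ≈ 3532

3532


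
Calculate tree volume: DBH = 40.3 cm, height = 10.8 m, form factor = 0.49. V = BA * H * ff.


(D/200)^2 = (40.3/200)^2 = 0.2015^2 = 0.04060225
BA = 3.141593 * 0.04060225 = 0.127556 m^2
V = 0.127556 * 10.8 * 0.49 = 0.675026 ≈ 0.675 m^3

0.675 m^3


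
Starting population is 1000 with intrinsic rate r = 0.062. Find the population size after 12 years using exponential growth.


r*t = 0.062 * 12 = 0.744
exp(0.744) = 2.10434
N = 1000 * 2.10434 = 2104.34 ≈ 2104

2104


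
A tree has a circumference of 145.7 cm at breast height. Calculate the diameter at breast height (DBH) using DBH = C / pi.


DBH = C / pi = 145.7 / 3.141593 = 46.3777 ≈ 46.38 cm

46.38 cm


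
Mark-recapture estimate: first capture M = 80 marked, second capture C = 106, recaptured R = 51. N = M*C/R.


N = M * C / R = 80 * 106 / 51 = 8480 / 51 = 166.27 ≈ 166

166 individuals


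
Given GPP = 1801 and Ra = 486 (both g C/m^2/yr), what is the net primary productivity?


NPP = GPP - Ra = 1801 - 486 = 1315 g C/m^2/yr

1315 g C/m^2/yr


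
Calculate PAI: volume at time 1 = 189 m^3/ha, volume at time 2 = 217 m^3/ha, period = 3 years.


PAI = (V2 - V1) / period = (217 - 189) / 3 = 28 / 3 = 9.3333 ≈ 9.33 m^3/ha/yr

9.33 m^3/ha/yr


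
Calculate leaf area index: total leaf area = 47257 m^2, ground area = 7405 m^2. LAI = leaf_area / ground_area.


LAI = 47257 / 7405 = 6.3818 ≈ 6.38

6.38


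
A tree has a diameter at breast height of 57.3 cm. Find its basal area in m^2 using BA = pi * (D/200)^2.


D/200 = 57.3/200 = 0.2865 m
(D/200)^2 = 0.2865^2 = 0.08208225
BA = 3.141593 * 0.08208225 = 0.257869 ≈ 0.2579 m^2

0.2579 m^2


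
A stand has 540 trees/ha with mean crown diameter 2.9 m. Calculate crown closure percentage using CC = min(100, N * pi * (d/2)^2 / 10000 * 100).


(d/2)^2 = (2.9/2)^2 = 1.45^2 = 2.1025
Crown area = 3.141593 * 2.1025 = 6.60520 m^2
N * area / 10000 * 100 = 540 * 6.60520 / 10000 * 100 = 35.6681
CC = min(100, 35.6681) = 35.6681 ≈ 35.7%

35.7%


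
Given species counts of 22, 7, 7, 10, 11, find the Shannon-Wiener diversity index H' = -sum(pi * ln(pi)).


Total N = 22 + 7 + 7 + 10 + 11 = 57
Per-species terms:
  p = 22/57 = 0.385965; ln(p) = -0.952009; p*ln(p) = 0.385965 * (-0.952009) = -0.367442
  p = 7/57 = 0.122807; ln(p) = -2.097141; p*ln(p) = 0.122807 * (-2.097141) = -0.257544
  p = 7/57 = 0.122807; ln(p) = -2.097141; p*ln(p) = 0.122807 * (-2.097141) = -0.257544
  p = 10/57 = 0.175439; ln(p) = -1.740464; p*ln(p) = 0.175439 * (-1.740464) = -0.305345
  p = 11/57 = 0.192982; ln(p) = -1.645158; p*ln(p) = 0.192982 * (-1.645158) = -0.317486
sum(p*ln(p)) = (-0.367442) + (-0.257544) + (-0.257544) + (-0.305345) + (-0.317486) = -1.505361
H' = -(-1.505361) = 1.505361 ≈ 1.5054

1.5054


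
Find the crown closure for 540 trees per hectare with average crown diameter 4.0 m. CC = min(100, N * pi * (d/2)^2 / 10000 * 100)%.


(d/2)^2 = (4.0/2)^2 = 2^2 = 4
Crown area = 3.141593 * 4 = 12.5664 m^2
N * area / 10000 * 100 = 540 * 12.5664 / 10000 * 100 = 67.8586
CC = min(100, 67.8586) = 67.8586 ≈ 67.9%

67.9%


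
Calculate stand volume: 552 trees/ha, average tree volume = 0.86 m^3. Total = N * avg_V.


V_stand = 552 * 0.86 = 474.72 ≈ 474.7 m^3/ha

474.7 m^3/ha


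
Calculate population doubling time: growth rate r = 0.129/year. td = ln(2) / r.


td = ln(2) / 0.129 = 0.693147 / 0.129 = 5.37323 ≈ 5.4 years

5.4 years


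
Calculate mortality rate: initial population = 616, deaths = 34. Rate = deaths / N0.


Mortality rate = 34 / 616 = 0.055195 ≈ 0.0552

0.0552


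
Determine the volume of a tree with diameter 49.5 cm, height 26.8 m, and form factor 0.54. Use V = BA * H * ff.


(D/200)^2 = (49.5/200)^2 = 0.2475^2 = 0.06125625
BA = 3.141593 * 0.06125625 = 0.192442 m^2
V = 0.192442 * 26.8 * 0.54 = 2.78502 ≈ 2.785 m^3

2.785 m^3


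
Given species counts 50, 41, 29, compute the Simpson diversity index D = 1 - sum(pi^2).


Total N = 50 + 41 + 29 = 120
Per-species terms:
  p = 50/120 = 0.416667; p^2 = 0.416667^2 = 0.173611
  p = 41/120 = 0.341667; p^2 = 0.341667^2 = 0.116736
  p = 29/120 = 0.241667; p^2 = 0.241667^2 = 0.058403
sum(p^2) = 0.173611 + 0.116736 + 0.058403 = 0.348750
D = 1 - 0.348750 = 0.651250 ≈ 0.6513

0.6513


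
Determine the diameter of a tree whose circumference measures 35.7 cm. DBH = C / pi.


DBH = C / pi = 35.7 / 3.141593 = 11.3637 ≈ 11.36 cm

11.36 cm


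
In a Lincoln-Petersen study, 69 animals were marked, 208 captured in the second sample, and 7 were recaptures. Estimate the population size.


N = M * C / R = 69 * 208 / 7 = 14352 / 7 = 2050.29 ≈ 2050

2050 individuals


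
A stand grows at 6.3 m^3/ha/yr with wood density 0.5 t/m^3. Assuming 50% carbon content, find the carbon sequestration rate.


C = 6.3 * 0.5 * 0.5 = 1.575 ≈ 1.58 t C/ha/yr

1.58 t C/ha/yr


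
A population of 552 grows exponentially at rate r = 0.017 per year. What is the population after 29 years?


r*t = 0.017 * 29 = 0.493
exp(0.493) = 1.63722
N = 552 * 1.63722 = 903.745 ≈ 904

904


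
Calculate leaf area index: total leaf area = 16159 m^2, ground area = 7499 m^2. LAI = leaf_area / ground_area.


LAI = 16159 / 7499 = 2.1548 ≈ 2.15

2.15


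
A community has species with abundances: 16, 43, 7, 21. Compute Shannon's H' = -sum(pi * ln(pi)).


Total N = 16 + 43 + 7 + 21 = 87
Per-species terms:
  p = 16/87 = 0.183908; ln(p) = -1.693320; p*ln(p) = 0.183908 * (-1.693320) = -0.311415
  p = 43/87 = 0.494253; ln(p) = -0.704708; p*ln(p) = 0.494253 * (-0.704708) = -0.348304
  p = 7/87 = 0.080460; ln(p) = -2.519995; p*ln(p) = 0.080460 * (-2.519995) = -0.202759
  p = 21/87 = 0.241379; ln(p) = -1.421387; p*ln(p) = 0.241379 * (-1.421387) = -0.343093
sum(p*ln(p)) = (-0.311415) + (-0.348304) + (-0.202759) + (-0.343093) = -1.205571
H' = -(-1.205571) = 1.205571 ≈ 1.2056

1.2056


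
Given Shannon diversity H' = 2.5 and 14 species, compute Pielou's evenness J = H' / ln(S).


ln(14) = 2.63906
J = H' / ln(S) = 2.5 / 2.63906 = 0.947307 ≈ 0.9473

0.9473


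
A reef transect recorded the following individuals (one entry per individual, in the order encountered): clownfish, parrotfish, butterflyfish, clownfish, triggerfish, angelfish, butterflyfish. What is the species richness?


Total individuals logged = 7
Distinct species (count of individuals): clownfish (2), parrotfish (1), butterflyfish (2), triggerfish (1), angelfish (1)
Species richness = number of distinct species = 5

5


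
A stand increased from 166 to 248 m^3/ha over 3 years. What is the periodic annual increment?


PAI = (V2 - V1) / period = (248 - 166) / 3 = 82 / 3 = 27.3333 ≈ 27.33 m^3/ha/yr

27.33 m^3/ha/yr


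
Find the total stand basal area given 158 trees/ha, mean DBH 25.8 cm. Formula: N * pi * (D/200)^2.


(D/200)^2 = (25.8/200)^2 = 0.129^2 = 0.016641
Individual BA = 3.141593 * 0.016641 = 0.0522792 m^2
Stand BA = 158 * 0.0522792 = 8.26011 ≈ 8.26 m^2/ha

8.26 m^2/ha


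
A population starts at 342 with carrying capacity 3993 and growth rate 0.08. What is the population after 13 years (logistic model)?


(K - N0)/N0 = (3993 - 342)/342 = 3651/342 = 10.6754
r*t = 0.08 * 13 = 1.04; exp(-1.04) = 0.353455
10.6754 * 0.353455 = 3.77327
1 + 3.77327 = 4.77327
N = 3993 / 4.77327 = 836.533 ≈ 837

837


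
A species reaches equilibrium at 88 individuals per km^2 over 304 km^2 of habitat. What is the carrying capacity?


K = 88 * 304 = 26752 individuals

26752 individuals


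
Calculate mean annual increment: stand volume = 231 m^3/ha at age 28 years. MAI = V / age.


MAI = 231 / 28 = 8.25 m^3/ha/yr

8.25 m^3/ha/yr


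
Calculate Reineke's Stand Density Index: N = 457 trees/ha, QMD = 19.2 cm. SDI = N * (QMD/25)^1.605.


QMD/25 = 19.2/25 = 0.768
(0.768)^1.605 = exp(1.605 * ln(0.768)) = exp(1.605 * (-0.263966)) = exp(-0.423665) = 0.654643
SDI = 457 * 0.654643 = 299.172 ≈ 299

299


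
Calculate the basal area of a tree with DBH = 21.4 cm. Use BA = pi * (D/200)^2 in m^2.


D/200 = 21.4/200 = 0.107 m
(D/200)^2 = 0.107^2 = 0.011449
BA = 3.141593 * 0.011449 = 0.0359681 ≈ 0.0360 m^2

0.0360 m^2


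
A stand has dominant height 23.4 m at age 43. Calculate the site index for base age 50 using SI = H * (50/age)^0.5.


50/43 = 1.16279
(1.16279)^0.5 = 1.07833
SI = 23.4 * 1.07833 = 25.2329 ≈ 25.2 m

25.2 m


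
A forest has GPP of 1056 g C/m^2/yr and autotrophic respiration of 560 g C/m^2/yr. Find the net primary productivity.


NPP = GPP - Ra = 1056 - 560 = 496 g C/m^2/yr

496 g C/m^2/yr


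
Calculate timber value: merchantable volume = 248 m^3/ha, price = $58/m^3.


Value = 248 * 58 = $14384/ha

$14384/ha


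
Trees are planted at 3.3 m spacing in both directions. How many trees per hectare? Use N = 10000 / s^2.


N = 10000 / 3.3^2 = 10000 / 10.89 = 918.274 ≈ 918 trees/ha

918 trees/ha


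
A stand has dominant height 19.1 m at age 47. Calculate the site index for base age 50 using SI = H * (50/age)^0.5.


50/47 = 1.06383
(1.06383)^0.5 = 1.03142
SI = 19.1 * 1.03142 = 19.7001 ≈ 19.7 m

19.7 m


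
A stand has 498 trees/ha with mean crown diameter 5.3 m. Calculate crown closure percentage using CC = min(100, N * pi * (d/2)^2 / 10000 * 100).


(d/2)^2 = (5.3/2)^2 = 2.65^2 = 7.0225
Crown area = 3.141593 * 7.0225 = 22.0618 m^2
N * area / 10000 * 100 = 498 * 22.0618 / 10000 * 100 = 109.868
CC = min(100, 109.868) = 100%

100%


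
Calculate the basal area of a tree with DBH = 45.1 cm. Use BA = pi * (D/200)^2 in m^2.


D/200 = 45.1/200 = 0.2255 m
(D/200)^2 = 0.2255^2 = 0.05085025
BA = 3.141593 * 0.05085025 = 0.159751 ≈ 0.1598 m^2

0.1598 m^2


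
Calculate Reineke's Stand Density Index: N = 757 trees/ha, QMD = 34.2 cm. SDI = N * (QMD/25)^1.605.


QMD/25 = 34.2/25 = 1.368
(1.368)^1.605 = exp(1.605 * ln(1.368)) = exp(1.605 * 0.313350) = exp(0.502927) = 1.65355
SDI = 757 * 1.65355 = 1251.74 ≈ 1252

1252


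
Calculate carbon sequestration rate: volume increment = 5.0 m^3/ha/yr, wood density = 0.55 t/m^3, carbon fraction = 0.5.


C = 5.0 * 0.55 * 0.5 = 1.375 ≈ 1.38 t C/ha/yr

1.38 t C/ha/yr


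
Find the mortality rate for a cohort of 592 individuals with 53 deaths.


Mortality rate = 53 / 592 = 0.089527 ≈ 0.0895

0.0895


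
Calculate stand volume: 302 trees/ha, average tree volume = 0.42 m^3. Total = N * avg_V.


V_stand = 302 * 0.42 = 126.84 ≈ 126.8 m^3/ha

126.8 m^3/ha


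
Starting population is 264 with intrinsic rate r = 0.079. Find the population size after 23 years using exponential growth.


r*t = 0.079 * 23 = 1.817
exp(1.817) = 6.15337
N = 264 * 6.15337 = 1624.49 ≈ 1624

1624


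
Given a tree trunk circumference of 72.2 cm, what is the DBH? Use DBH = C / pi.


DBH = C / pi = 72.2 / 3.141593 = 22.9820 ≈ 22.98 cm

22.98 cm


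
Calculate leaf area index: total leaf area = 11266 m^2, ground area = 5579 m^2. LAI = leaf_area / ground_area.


LAI = 11266 / 5579 = 2.0194 ≈ 2.02

2.02


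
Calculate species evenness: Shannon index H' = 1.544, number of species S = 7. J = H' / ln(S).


ln(7) = 1.94591
J = H' / ln(S) = 1.544 / 1.94591 = 0.793459 ≈ 0.7935

0.7935


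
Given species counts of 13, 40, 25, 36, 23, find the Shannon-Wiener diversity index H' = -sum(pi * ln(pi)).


Total N = 13 + 40 + 25 + 36 + 23 = 137
Per-species terms:
  p = 13/137 = 0.094891; ln(p) = -2.355026; p*ln(p) = 0.094891 * (-2.355026) = -0.223471
  p = 40/137 = 0.291971; ln(p) = -1.231101; p*ln(p) = 0.291971 * (-1.231101) = -0.359446
  p = 25/137 = 0.182482; ln(p) = -1.701104; p*ln(p) = 0.182482 * (-1.701104) = -0.310421
  p = 36/137 = 0.262774; ln(p) = -1.336461; p*ln(p) = 0.262774 * (-1.336461) = -0.351187
  p = 23/137 = 0.167883; ln(p) = -1.784488; p*ln(p) = 0.167883 * (-1.784488) = -0.299585
sum(p*ln(p)) = (-0.223471) + (-0.359446) + (-0.310421) + (-0.351187) + (-0.299585) = -1.544110
H' = -(-1.544110) = 1.544110 ≈ 1.5441

1.5441


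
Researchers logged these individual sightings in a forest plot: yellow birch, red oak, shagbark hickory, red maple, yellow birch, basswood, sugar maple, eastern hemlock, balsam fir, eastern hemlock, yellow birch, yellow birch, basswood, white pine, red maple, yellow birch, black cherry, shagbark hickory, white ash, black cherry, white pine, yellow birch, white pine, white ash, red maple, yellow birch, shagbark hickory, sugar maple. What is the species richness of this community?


Total individuals logged = 28
Distinct species (count of individuals): yellow birch (7), red oak (1), shagbark hickory (3), red maple (3), basswood (2), sugar maple (2), eastern hemlock (2), balsam fir (1), white pine (3), black cherry (2), white ash (2)
Species richness = number of distinct species = 11

11


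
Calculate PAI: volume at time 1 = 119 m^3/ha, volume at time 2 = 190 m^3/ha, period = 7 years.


PAI = (V2 - V1) / period = (190 - 119) / 7 = 71 / 7 = 10.1429 ≈ 10.14 m^3/ha/yr

10.14 m^3/ha/yr


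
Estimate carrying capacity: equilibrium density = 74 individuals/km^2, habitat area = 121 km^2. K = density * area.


K = 74 * 121 = 8954 individuals

8954 individuals


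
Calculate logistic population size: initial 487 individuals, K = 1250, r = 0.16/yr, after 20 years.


(K - N0)/N0 = (1250 - 487)/487 = 763/487 = 1.56674
r*t = 0.16 * 20 = 3.2; exp(-3.2) = 0.0407622
1.56674 * 0.0407622 = 0.0638638
1 + 0.0638638 = 1.06386
N = 1250 / 1.06386 = 1174.97 ≈ 1175

1175


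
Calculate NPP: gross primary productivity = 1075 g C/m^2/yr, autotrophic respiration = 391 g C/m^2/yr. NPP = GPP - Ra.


NPP = GPP - Ra = 1075 - 391 = 684 g C/m^2/yr

684 g C/m^2/yr


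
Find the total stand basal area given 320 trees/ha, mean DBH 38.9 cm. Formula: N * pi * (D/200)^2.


(D/200)^2 = (38.9/200)^2 = 0.1945^2 = 0.03783025
Individual BA = 3.141593 * 0.03783025 = 0.118847 m^2
Stand BA = 320 * 0.118847 = 38.0310 ≈ 38.03 m^2/ha

38.03 m^2/ha


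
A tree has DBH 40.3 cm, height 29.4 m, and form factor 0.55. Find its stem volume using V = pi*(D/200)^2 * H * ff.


(D/200)^2 = (40.3/200)^2 = 0.2015^2 = 0.04060225
BA = 3.141593 * 0.04060225 = 0.127556 m^2
V = 0.127556 * 29.4 * 0.55 = 2.06258 ≈ 2.063 m^3

2.063 m^3


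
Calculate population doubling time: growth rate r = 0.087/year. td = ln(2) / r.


td = ln(2) / 0.087 = 0.693147 / 0.087 = 7.96721 ≈ 8.0 years

8.0 years


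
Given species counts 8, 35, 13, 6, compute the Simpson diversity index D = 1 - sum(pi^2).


Total N = 8 + 35 + 13 + 6 = 62
Per-species terms:
  p = 8/62 = 0.129032; p^2 = 0.129032^2 = 0.016649
  p = 35/62 = 0.564516; p^2 = 0.564516^2 = 0.318678
  p = 13/62 = 0.209677; p^2 = 0.209677^2 = 0.043964
  p = 6/62 = 0.096774; p^2 = 0.096774^2 = 0.009365
sum(p^2) = 0.016649 + 0.318678 + 0.043964 + 0.009365 = 0.388656
D = 1 - 0.388656 = 0.611344 ≈ 0.6113

0.6113


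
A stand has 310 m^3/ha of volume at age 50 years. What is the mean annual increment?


MAI = 310 / 50 = 6.20 m^3/ha/yr

6.20 m^3/ha/yr


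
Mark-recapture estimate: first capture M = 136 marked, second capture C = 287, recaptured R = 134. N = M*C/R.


N = M * C / R = 136 * 287 / 134 = 39032 / 134 = 291.28 ≈ 291

291 individuals


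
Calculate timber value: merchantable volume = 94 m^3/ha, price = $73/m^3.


Value = 94 * 73 = $6862/ha

$6862/ha


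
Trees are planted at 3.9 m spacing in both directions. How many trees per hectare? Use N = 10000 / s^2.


N = 10000 / 3.9^2 = 10000 / 15.21 = 657.462 ≈ 657 trees/ha

657 trees/ha


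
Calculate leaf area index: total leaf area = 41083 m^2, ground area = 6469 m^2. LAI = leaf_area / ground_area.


LAI = 41083 / 6469 = 6.3507 ≈ 6.35

6.35


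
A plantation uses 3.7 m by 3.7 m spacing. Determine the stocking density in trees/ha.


N = 10000 / 3.7^2 = 10000 / 13.69 = 730.460 ≈ 730 trees/ha

730 trees/ha


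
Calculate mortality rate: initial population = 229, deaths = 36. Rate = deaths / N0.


Mortality rate = 36 / 229 = 0.157205 ≈ 0.1572

0.1572


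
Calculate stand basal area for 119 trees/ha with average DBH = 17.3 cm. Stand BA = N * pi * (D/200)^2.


(D/200)^2 = (17.3/200)^2 = 0.0865^2 = 0.00748225
Individual BA = 3.141593 * 0.00748225 = 0.0235062 m^2
Stand BA = 119 * 0.0235062 = 2.79724 ≈ 2.80 m^2/ha

2.80 m^2/ha


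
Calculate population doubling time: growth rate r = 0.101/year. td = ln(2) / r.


td = ln(2) / 0.101 = 0.693147 / 0.101 = 6.86284 ≈ 6.9 years

6.9 years


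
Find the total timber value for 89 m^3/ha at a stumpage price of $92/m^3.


Value = 89 * 92 = $8188/ha

$8188/ha


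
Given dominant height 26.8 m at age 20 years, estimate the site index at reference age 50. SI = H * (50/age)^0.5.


50/20 = 2.50000
(2.50000)^0.5 = 1.58114
SI = 26.8 * 1.58114 = 42.3746 ≈ 42.4 m

42.4 m


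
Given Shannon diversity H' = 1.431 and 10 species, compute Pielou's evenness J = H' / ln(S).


ln(10) = 2.30259
J = H' / ln(S) = 1.431 / 2.30259 = 0.621474 ≈ 0.6215

0.6215


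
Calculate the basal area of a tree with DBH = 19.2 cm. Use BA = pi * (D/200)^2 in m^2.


D/200 = 19.2/200 = 0.096 m
(D/200)^2 = 0.096^2 = 0.009216
BA = 3.141593 * 0.009216 = 0.0289529 ≈ 0.0290 m^2

0.0290 m^2


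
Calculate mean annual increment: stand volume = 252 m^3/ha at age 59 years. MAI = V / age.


MAI = 252 / 59 = 4.2712 ≈ 4.27 m^3/ha/yr

4.27 m^3/ha/yr


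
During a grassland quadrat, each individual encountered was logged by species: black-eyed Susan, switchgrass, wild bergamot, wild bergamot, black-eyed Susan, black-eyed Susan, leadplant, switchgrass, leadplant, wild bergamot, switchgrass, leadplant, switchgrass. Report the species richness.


Total individuals logged = 13
Distinct species (count of individuals): black-eyed Susan (3), switchgrass (4), wild bergamot (3), leadplant (3)
Species richness = number of distinct species = 4

4


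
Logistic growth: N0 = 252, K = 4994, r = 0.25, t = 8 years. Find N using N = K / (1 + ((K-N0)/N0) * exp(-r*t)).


(K - N0)/N0 = (4994 - 252)/252 = 4742/252 = 18.8175
r*t = 0.25 * 8 = 2; exp(-2) = 0.135335
18.8175 * 0.135335 = 2.54667
1 + 2.54667 = 3.54667
N = 4994 / 3.54667 = 1408.08 ≈ 1408

1408


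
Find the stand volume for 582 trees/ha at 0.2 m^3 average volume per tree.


V_stand = 582 * 0.2 = 116.4 m^3/ha

116.4 m^3/ha


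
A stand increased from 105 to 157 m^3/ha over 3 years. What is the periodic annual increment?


PAI = (V2 - V1) / period = (157 - 105) / 3 = 52 / 3 = 17.3333 ≈ 17.33 m^3/ha/yr

17.33 m^3/ha/yr


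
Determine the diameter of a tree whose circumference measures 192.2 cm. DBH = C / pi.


DBH = C / pi = 192.2 / 3.141593 = 61.1792 ≈ 61.18 cm

61.18 cm


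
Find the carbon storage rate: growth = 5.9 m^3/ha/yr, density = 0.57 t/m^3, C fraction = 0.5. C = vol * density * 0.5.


C = 5.9 * 0.57 * 0.5 = 1.6815 ≈ 1.68 t C/ha/yr

1.68 t C/ha/yr


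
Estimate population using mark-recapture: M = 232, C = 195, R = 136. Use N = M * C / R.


N = M * C / R = 232 * 195 / 136 = 45240 / 136 = 332.65 ≈ 333

333 individuals


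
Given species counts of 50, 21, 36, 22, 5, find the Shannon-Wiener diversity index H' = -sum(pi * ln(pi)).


Total N = 50 + 21 + 36 + 22 + 5 = 134
Per-species terms:
  p = 50/134 = 0.373134; ln(p) = -0.985818; p*ln(p) = 0.373134 * (-0.985818) = -0.367842
  p = 21/134 = 0.156716; ln(p) = -1.853320; p*ln(p) = 0.156716 * (-1.853320) = -0.290445
  p = 36/134 = 0.268657; ln(p) = -1.314320; p*ln(p) = 0.268657 * (-1.314320) = -0.353101
  p = 22/134 = 0.164179; ln(p) = -1.806798; p*ln(p) = 0.164179 * (-1.806798) = -0.296638
  p = 5/134 = 0.037313; ln(p) = -3.288413; p*ln(p) = 0.037313 * (-3.288413) = -0.122701
sum(p*ln(p)) = (-0.367842) + (-0.290445) + (-0.353101) + (-0.296638) + (-0.122701) = -1.430727
H' = -(-1.430727) = 1.430727 ≈ 1.4307

1.4307


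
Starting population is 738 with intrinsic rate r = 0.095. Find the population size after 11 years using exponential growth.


r*t = 0.095 * 11 = 1.045
exp(1.045) = 2.84340
N = 738 * 2.84340 = 2098.43 ≈ 2098

2098


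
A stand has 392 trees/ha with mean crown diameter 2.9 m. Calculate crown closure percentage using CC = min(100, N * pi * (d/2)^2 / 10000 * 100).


(d/2)^2 = (2.9/2)^2 = 1.45^2 = 2.1025
Crown area = 3.141593 * 2.1025 = 6.60520 m^2
N * area / 10000 * 100 = 392 * 6.60520 / 10000 * 100 = 25.8924
CC = min(100, 25.8924) = 25.8924 ≈ 25.9%

25.9%


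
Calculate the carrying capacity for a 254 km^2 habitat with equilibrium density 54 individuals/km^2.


K = 54 * 254 = 13716 individuals

13716 individuals


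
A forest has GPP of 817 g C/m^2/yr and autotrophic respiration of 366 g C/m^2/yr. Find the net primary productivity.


NPP = GPP - Ra = 817 - 366 = 451 g C/m^2/yr

451 g C/m^2/yr


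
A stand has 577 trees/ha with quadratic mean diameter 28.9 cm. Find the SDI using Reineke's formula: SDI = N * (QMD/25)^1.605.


QMD/25 = 28.9/25 = 1.156
(1.156)^1.605 = exp(1.605 * ln(1.156)) = exp(1.605 * 0.144966) = exp(0.232670) = 1.26196
SDI = 577 * 1.26196 = 728.151 ≈ 728

728


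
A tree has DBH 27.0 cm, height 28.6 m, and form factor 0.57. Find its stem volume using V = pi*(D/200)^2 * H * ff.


(D/200)^2 = (27.0/200)^2 = 0.135^2 = 0.018225
BA = 3.141593 * 0.018225 = 0.0572555 m^2
V = 0.0572555 * 28.6 * 0.57 = 0.933379 ≈ 0.933 m^3

0.933 m^3


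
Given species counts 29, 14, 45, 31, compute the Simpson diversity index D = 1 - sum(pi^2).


Total N = 29 + 14 + 45 + 31 = 119
Per-species terms:
  p = 29/119 = 0.243697; p^2 = 0.243697^2 = 0.059388
  p = 14/119 = 0.117647; p^2 = 0.117647^2 = 0.013841
  p = 45/119 = 0.378151; p^2 = 0.378151^2 = 0.142998
  p = 31/119 = 0.260504; p^2 = 0.260504^2 = 0.067862
sum(p^2) = 0.059388 + 0.013841 + 0.142998 + 0.067862 = 0.284089
D = 1 - 0.284089 = 0.715911 ≈ 0.7159

0.7159


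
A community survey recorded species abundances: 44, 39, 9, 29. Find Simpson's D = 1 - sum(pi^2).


Total N = 44 + 39 + 9 + 29 = 121
Per-species terms:
  p = 44/121 = 0.363636; p^2 = 0.363636^2 = 0.132231
  p = 39/121 = 0.322314; p^2 = 0.322314^2 = 0.103886
  p = 9/121 = 0.074380; p^2 = 0.074380^2 = 0.005532
  p = 29/121 = 0.239669; p^2 = 0.239669^2 = 0.057441
sum(p^2) = 0.132231 + 0.103886 + 0.005532 + 0.057441 = 0.299090
D = 1 - 0.299090 = 0.700910 ≈ 0.7009

0.7009


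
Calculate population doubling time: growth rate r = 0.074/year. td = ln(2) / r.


td = ln(2) / 0.074 = 0.693147 / 0.074 = 9.36685 ≈ 9.4 years

9.4 years


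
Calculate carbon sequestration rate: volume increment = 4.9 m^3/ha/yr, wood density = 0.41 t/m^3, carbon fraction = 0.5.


C = 4.9 * 0.41 * 0.5 = 1.0045 ≈ 1.00 t C/ha/yr

1.00 t C/ha/yr


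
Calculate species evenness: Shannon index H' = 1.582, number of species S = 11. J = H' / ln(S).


ln(11) = 2.39790
J = H' / ln(S) = 1.582 / 2.39790 = 0.659744 ≈ 0.6597

0.6597


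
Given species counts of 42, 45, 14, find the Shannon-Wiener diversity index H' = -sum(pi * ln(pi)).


Total N = 42 + 45 + 14 = 101
Per-species terms:
  p = 42/101 = 0.415842; ln(p) = -0.877450; p*ln(p) = 0.415842 * (-0.877450) = -0.364881
  p = 45/101 = 0.445545; ln(p) = -0.808457; p*ln(p) = 0.445545 * (-0.808457) = -0.360204
  p = 14/101 = 0.138614; ln(p) = -1.976062; p*ln(p) = 0.138614 * (-1.976062) = -0.273910
sum(p*ln(p)) = (-0.364881) + (-0.360204) + (-0.273910) = -0.998995
H' = -(-0.998995) = 0.998995 ≈ 0.9990

0.9990


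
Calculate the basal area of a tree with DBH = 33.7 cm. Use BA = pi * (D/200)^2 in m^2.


D/200 = 33.7/200 = 0.1685 m
(D/200)^2 = 0.1685^2 = 0.02839225
BA = 3.141593 * 0.02839225 = 0.0891969 ≈ 0.0892 m^2

0.0892 m^2


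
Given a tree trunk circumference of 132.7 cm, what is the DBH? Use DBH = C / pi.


DBH = C / pi = 132.7 / 3.141593 = 42.2397 ≈ 42.24 cm

42.24 cm


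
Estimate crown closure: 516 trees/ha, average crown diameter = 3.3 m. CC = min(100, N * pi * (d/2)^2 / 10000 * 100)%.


(d/2)^2 = (3.3/2)^2 = 1.65^2 = 2.7225
Crown area = 3.141593 * 2.7225 = 8.55299 m^2
N * area / 10000 * 100 = 516 * 8.55299 / 10000 * 100 = 44.1334
CC = min(100, 44.1334) = 44.1334 ≈ 44.1%

44.1%


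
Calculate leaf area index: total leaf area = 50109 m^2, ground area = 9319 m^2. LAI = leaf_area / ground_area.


LAI = 50109 / 9319 = 5.3771 ≈ 5.38

5.38


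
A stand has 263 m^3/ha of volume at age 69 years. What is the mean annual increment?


MAI = 263 / 69 = 3.8116 ≈ 3.81 m^3/ha/yr

3.81 m^3/ha/yr


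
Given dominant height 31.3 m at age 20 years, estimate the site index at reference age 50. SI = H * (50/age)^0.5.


50/20 = 2.50000
(2.50000)^0.5 = 1.58114
SI = 31.3 * 1.58114 = 49.4897 ≈ 49.5 m

49.5 m


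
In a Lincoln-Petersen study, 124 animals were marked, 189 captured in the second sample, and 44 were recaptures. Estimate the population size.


N = M * C / R = 124 * 189 / 44 = 23436 / 44 = 532.64 ≈ 533

533 individuals


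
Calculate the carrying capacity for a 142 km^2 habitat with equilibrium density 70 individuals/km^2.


K = 70 * 142 = 9940 individuals

9940 individuals


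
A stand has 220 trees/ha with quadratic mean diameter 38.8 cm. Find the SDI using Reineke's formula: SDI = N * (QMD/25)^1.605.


QMD/25 = 38.8/25 = 1.552
(1.552)^1.605 = exp(1.605 * ln(1.552)) = exp(1.605 * 0.439544) = exp(0.705468) = 2.02479
SDI = 220 * 2.02479 = 445.454 ≈ 445

445


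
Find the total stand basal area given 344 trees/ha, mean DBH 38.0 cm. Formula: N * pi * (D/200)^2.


(D/200)^2 = (38.0/200)^2 = 0.19^2 = 0.0361
Individual BA = 3.141593 * 0.0361 = 0.113412 m^2
Stand BA = 344 * 0.113412 = 39.0137 ≈ 39.01 m^2/ha

39.01 m^2/ha


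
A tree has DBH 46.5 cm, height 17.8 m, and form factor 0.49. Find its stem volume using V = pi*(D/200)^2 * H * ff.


(D/200)^2 = (46.5/200)^2 = 0.2325^2 = 0.05405625
BA = 3.141593 * 0.05405625 = 0.169823 m^2
V = 0.169823 * 17.8 * 0.49 = 1.48120 ≈ 1.481 m^3

1.481 m^3
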